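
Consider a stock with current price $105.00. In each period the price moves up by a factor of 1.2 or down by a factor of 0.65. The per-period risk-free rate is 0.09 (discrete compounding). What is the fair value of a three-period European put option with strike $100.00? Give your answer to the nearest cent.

Risk-neutral probability p = (1 + 0.09 − 0.65)/(1.2 − 0.65) = 0.4400/0.5500 = 0.8000
Terminal stock prices: S_uuu = 181.4, S_uud = 98.28, S_udd = 53.24, S_ddd = 28.84
Terminal payoffs (K − S): max(-81.44, 0) = 0, max(1.72, 0) = 1.72, max(46.76, 0) = 46.76, max(71.16, 0) = 71.16
Node uu (S = 151.2): V_uu = 1/1.09·[0.8000·0.0000 + 0.2000·1.7200] = 0.3156
Node ud (S = 81.9): V_ud = 1/1.09·[0.8000·1.7200 + 0.2000·46.7650] = 9.8431
Node dd (S = 44.36): V_dd = 1/1.09·[0.8000·46.7650 + 0.2000·71.1644] = 47.3806
Node u (S = 126): V_u = 1/1.09·[0.8000·0.3156 + 0.2000·9.8431] = 2.0377
Node d (S = 68.25): V_d = 1/1.09·[0.8000·9.8431 + 0.2000·47.3806] = 15.9180
Node 0 (S = 105): V_0 = 1/1.09·[0.8000·2.0377 + 0.2000·15.9180] = 4.4163

$4.42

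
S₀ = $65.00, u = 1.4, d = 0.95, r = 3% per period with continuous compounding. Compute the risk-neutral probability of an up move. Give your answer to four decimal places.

Risk-neutral probability p = (e^0.03 − 0.95)/(1.4 − 0.95) = 0.0805/0.4500 = 0.1788

p = 0.1788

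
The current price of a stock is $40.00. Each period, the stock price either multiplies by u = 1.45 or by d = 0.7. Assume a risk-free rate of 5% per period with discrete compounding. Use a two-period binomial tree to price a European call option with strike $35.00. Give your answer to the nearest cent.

Risk-neutral probability p = (1 + 0.05 − 0.7)/(1.45 − 0.7) = 0.3500/0.7500 = 0.4667
Terminal stock prices: S_uu = 84.1, S_ud = 40.6, S_dd = 19.6
Terminal payoffs (S − K): max(49.1, 0) = 49.1, max(5.6, 0) = 5.6, max(-15.4, 0) = 0
Node u (S = 58): V_u = 1/1.05·[0.4667·49.1000 + 0.5333·5.6000] = 24.6667
Node d (S = 28): V_d = 1/1.05·[0.4667·5.6000 + 0.5333·0.0000] = 2.4889
Node 0 (S = 40): V_0 = 1/1.05·[0.4667·24.6667 + 0.5333·2.4889] = 12.2272

$12.23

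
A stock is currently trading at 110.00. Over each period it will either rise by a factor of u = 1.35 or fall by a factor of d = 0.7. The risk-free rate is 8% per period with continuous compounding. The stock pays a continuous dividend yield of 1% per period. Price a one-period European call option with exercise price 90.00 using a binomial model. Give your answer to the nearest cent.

30.95

Per-period risk-free factor R = e^0.08 = 1.0833; dividend-adjusted growth = e^(0.08−0.01) = 1.0725.
Risk-neutral probability p = (1.0725 − 0.7)/(1.35 − 0.7) = 0.3725/0.6500 = 0.5731
Terminal stock prices: S_u = 148.5, S_d = 77
Terminal payoffs (S − K): max(58.5, 0) = 58.5, max(-13, 0) = 0
Node 0 (S = 110): V_0 = e^(−0.08)·[0.5731·58.5000 + 0.4269·0.0000] = 30.9482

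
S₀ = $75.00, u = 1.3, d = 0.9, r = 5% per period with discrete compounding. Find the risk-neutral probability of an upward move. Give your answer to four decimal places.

p = 0.3750

Risk-neutral probability p = (1 + 0.05 − 0.9)/(1.3 − 0.9) = 0.1500/0.4000 = 0.3750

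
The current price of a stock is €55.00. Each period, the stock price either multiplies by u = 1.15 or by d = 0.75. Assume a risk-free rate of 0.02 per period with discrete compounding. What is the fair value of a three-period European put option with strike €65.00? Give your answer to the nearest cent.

€11.66

Risk-neutral probability p = (1 + 0.02 − 0.75)/(1.15 − 0.75) = 0.2700/0.4000 = 0.6750
Terminal stock prices: S_uuu = 83.65, S_uud = 54.55, S_udd = 35.58, S_ddd = 23.2
Terminal payoffs (K − S): max(-18.65, 0) = 0, max(10.45, 0) = 10.45, max(29.42, 0) = 29.42, max(41.8, 0) = 41.8
Node uu (S = 72.74): V_uu = 1/1.02·[0.6750·0.0000 + 0.3250·10.4469] = 3.3287
Node ud (S = 47.44): V_ud = 1/1.02·[0.6750·10.4469 + 0.3250·29.4219] = 16.2880
Node dd (S = 30.94): V_dd = 1/1.02·[0.6750·29.4219 + 0.3250·41.7969] = 32.7880
Node u (S = 63.25): V_u = 1/1.02·[0.6750·3.3287 + 0.3250·16.2880] = 7.3926
Node d (S = 41.25): V_d = 1/1.02·[0.6750·16.2880 + 0.3250·32.7880] = 21.2260
Node 0 (S = 55): V_0 = 1/1.02·[0.6750·7.3926 + 0.3250·21.2260] = 11.6553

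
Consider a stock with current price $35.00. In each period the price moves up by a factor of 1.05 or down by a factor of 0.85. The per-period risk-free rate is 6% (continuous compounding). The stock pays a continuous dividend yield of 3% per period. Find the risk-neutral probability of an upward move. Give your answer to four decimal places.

Per-period risk-free factor R = e^0.06 = 1.0618; dividend-adjusted growth = e^(0.06−0.03) = 1.0305.
Risk-neutral probability p = (1.0305 − 0.85)/(1.05 − 0.85) = 0.1805/0.2000 = 0.9023

p = 0.9023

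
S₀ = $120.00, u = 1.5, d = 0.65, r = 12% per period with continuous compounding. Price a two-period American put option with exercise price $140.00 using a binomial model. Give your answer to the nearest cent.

Risk-neutral probability p = (e^0.12 − 0.65)/(1.5 − 0.65) = 0.4775/0.8500 = 0.5618
Terminal stock prices: S_uu = 270, S_ud = 117, S_dd = 50.7
Terminal payoffs (K − S): max(-130, 0) = 0, max(23, 0) = 23, max(89.3, 0) = 89.3
Node u (S = 180): continuation = e^(−0.12)·[0.5618·0.0000 + 0.4382·23.0000] = 8.9397; exercise value = 0.0000 ≤ continuation, so V_u = 8.9397
Node d (S = 78): continuation = e^(−0.12)·[0.5618·23.0000 + 0.4382·89.3000] = 46.1689; exercise value = 62.0000 > continuation, so V_d = 62.0000 (exercise)
Node 0 (S = 120): continuation = e^(−0.12)·[0.5618·8.9397 + 0.4382·62.0000] = 28.5525; exercise value = 20.0000 ≤ continuation, so V_0 = 28.5525

$28.55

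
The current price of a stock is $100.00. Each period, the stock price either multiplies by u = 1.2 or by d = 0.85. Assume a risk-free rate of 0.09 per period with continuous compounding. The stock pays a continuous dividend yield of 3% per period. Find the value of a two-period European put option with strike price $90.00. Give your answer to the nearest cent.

Per-period risk-free factor R = e^0.09 = 1.0942; dividend-adjusted growth = e^(0.09−0.03) = 1.0618.
Risk-neutral probability p = (1.0618 − 0.85)/(1.2 − 0.85) = 0.2118/0.3500 = 0.6052
Terminal stock prices: S_uu = 144, S_ud = 102, S_dd = 72.25
Terminal payoffs (K − S): max(-54, 0) = 0, max(-12, 0) = 0, max(17.75, 0) = 17.75
Node u (S = 120): V_u = e^(−0.09)·[0.6052·0.0000 + 0.3948·0.0000] = 0.0000
Node d (S = 85): V_d = e^(−0.09)·[0.6052·0.0000 + 0.3948·17.7500] = 6.4038
Node 0 (S = 100): V_0 = e^(−0.09)·[0.6052·0.0000 + 0.3948·6.4038] = 2.3103

$2.31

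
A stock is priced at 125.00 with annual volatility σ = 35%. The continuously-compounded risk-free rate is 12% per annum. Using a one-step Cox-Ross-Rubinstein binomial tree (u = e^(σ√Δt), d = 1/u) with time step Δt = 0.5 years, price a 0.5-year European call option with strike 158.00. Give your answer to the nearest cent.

1.11

CRR parameters: u = e^(σ√Δt) = e^(0.35·√0.5) = 1.2808, d = 1/u = 0.7808
Per-period rate: rΔt = 0.12·0.5 = 0.06, so R = e^0.06 = 1.0618
Risk-neutral probability p = (e^0.06 − 0.7808)/(1.2808 − 0.7808) = 0.2811/0.5000 = 0.5621
Terminal stock prices: S_u = 160.1, S_d = 97.6
Terminal payoffs (S − K): max(2.1, 0) = 2.1, max(-60.4, 0) = 0
Node 0 (S = 125): V_0 = e^(−0.06)·[0.5621·2.1004 + 0.4379·0.0000] = 1.1119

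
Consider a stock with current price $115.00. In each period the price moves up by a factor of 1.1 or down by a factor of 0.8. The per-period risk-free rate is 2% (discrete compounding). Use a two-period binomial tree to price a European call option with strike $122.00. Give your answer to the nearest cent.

Risk-neutral probability p = (1 + 0.02 − 0.8)/(1.1 − 0.8) = 0.2200/0.3000 = 0.7333
Terminal stock prices: S_uu = 139.2, S_ud = 101.2, S_dd = 73.6
Terminal payoffs (S − K): max(17.15, 0) = 17.15, max(-20.8, 0) = 0, max(-48.4, 0) = 0
Node u (S = 126.5): V_u = 1/1.02·[0.7333·17.1500 + 0.2667·0.0000] = 12.3301
Node d (S = 92): V_d = 1/1.02·[0.7333·0.0000 + 0.2667·0.0000] = 0.0000
Node 0 (S = 115): V_0 = 1/1.02·[0.7333·12.3301 + 0.2667·0.0000] = 8.8648

$8.86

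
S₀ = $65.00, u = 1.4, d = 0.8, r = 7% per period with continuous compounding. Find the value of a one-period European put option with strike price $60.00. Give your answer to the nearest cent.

$4.07

Risk-neutral probability p = (e^0.07 − 0.8)/(1.4 − 0.8) = 0.2725/0.6000 = 0.4542
Terminal stock prices: S_u = 91, S_d = 52
Terminal payoffs (K − S): max(-31, 0) = 0, max(8, 0) = 8
Node 0 (S = 65): V_0 = e^(−0.07)·[0.4542·0.0000 + 0.5458·8.0000] = 4.0714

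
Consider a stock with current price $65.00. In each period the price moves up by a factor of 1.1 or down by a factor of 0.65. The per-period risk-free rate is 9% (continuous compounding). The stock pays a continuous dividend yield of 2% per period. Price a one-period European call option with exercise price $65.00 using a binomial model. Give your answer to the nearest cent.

$5.58

Per-period risk-free factor R = e^0.09 = 1.0942; dividend-adjusted growth = e^(0.09−0.02) = 1.0725.
Risk-neutral probability p = (1.0725 − 0.65)/(1.1 − 0.65) = 0.4225/0.4500 = 0.9389
Terminal stock prices: S_u = 71.5, S_d = 42.25
Terminal payoffs (S − K): max(6.5, 0) = 6.5, max(-22.75, 0) = 0
Node 0 (S = 65): V_0 = e^(−0.09)·[0.9389·6.5000 + 0.0611·0.0000] = 5.5776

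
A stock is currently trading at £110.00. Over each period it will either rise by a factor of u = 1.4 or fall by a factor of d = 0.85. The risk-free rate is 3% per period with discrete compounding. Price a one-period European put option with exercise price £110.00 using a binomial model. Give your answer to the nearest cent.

£10.78

Risk-neutral probability p = (1 + 0.03 − 0.85)/(1.4 − 0.85) = 0.1800/0.5500 = 0.3273
Terminal stock prices: S_u = 154, S_d = 93.5
Terminal payoffs (K − S): max(-44, 0) = 0, max(16.5, 0) = 16.5
Node 0 (S = 110): V_0 = 1/1.03·[0.3273·0.0000 + 0.6727·16.5000] = 10.7767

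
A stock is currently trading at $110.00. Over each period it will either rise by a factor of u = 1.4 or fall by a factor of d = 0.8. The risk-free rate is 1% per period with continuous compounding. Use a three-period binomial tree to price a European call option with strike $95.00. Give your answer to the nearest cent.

$28.11

Risk-neutral probability p = (e^0.01 − 0.8)/(1.4 − 0.8) = 0.2101/0.6000 = 0.3501
Terminal stock prices: S_uuu = 301.8, S_uud = 172.5, S_udd = 98.56, S_ddd = 56.32
Terminal payoffs (S − K): max(206.8, 0) = 206.8, max(77.48, 0) = 77.48, max(3.56, 0) = 3.56, max(-38.68, 0) = 0
Node uu (S = 215.6): V_uu = e^(−0.01)·[0.3501·206.8400 + 0.6499·77.4800] = 121.5453
Node ud (S = 123.2): V_ud = e^(−0.01)·[0.3501·77.4800 + 0.6499·3.5600] = 29.1453
Node dd (S = 70.4): V_dd = e^(−0.01)·[0.3501·3.5600 + 0.6499·0.0000] = 1.2339
Node u (S = 154): V_u = e^(−0.01)·[0.3501·121.5453 + 0.6499·29.1453] = 60.8811
Node d (S = 88): V_d = e^(−0.01)·[0.3501·29.1453 + 0.6499·1.2339] = 10.8957
Node 0 (S = 110): V_0 = e^(−0.01)·[0.3501·60.8811 + 0.6499·10.8957] = 28.1122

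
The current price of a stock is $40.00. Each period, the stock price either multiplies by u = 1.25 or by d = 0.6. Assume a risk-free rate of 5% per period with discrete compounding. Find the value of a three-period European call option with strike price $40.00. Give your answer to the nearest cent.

$10.93

Risk-neutral probability p = (1 + 0.05 − 0.6)/(1.25 − 0.6) = 0.4500/0.6500 = 0.6923
Terminal stock prices: S_uuu = 78.12, S_uud = 37.5, S_udd = 18, S_ddd = 8.64
Terminal payoffs (S − K): max(38.12, 0) = 38.12, max(-2.5, 0) = 0, max(-22, 0) = 0, max(-31.36, 0) = 0
Node uu (S = 62.5): V_uu = 1/1.05·[0.6923·38.1250 + 0.3077·0.0000] = 25.1374
Node ud (S = 30): V_ud = 1/1.05·[0.6923·0.0000 + 0.3077·0.0000] = 0.0000
Node dd (S = 14.4): V_dd = 1/1.05·[0.6923·0.0000 + 0.3077·0.0000] = 0.0000
Node u (S = 50): V_u = 1/1.05·[0.6923·25.1374 + 0.3077·0.0000] = 16.5741
Node d (S = 24): V_d = 1/1.05·[0.6923·0.0000 + 0.3077·0.0000] = 0.0000
Node 0 (S = 40): V_0 = 1/1.05·[0.6923·16.5741 + 0.3077·0.0000] = 10.9280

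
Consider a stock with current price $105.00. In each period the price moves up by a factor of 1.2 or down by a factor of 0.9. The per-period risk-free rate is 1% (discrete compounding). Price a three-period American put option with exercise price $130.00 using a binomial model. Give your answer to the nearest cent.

Risk-neutral probability p = (1 + 0.01 − 0.9)/(1.2 − 0.9) = 0.1100/0.3000 = 0.3667
Terminal stock prices: S_uuu = 181.4, S_uud = 136.1, S_udd = 102.1, S_ddd = 76.55
Terminal payoffs (K − S): max(-51.44, 0) = 0, max(-6.08, 0) = 0, max(27.94, 0) = 27.94, max(53.45, 0) = 53.45
Node uu (S = 151.2): continuation = 1/1.01·[0.3667·0.0000 + 0.6333·0.0000] = 0.0000; exercise value = 0.0000 ≤ continuation, so V_uu = 0.0000
Node ud (S = 113.4): continuation = 1/1.01·[0.3667·0.0000 + 0.6333·27.9400] = 17.5201; exercise value = 16.6000 ≤ continuation, so V_ud = 17.5201
Node dd (S = 85.05): continuation = 1/1.01·[0.3667·27.9400 + 0.6333·53.4550] = 43.6629; exercise value = 44.9500 > continuation, so V_dd = 44.9500 (exercise)
Node u (S = 126): continuation = 1/1.01·[0.3667·0.0000 + 0.6333·17.5201] = 10.9862; exercise value = 4.0000 ≤ continuation, so V_u = 10.9862
Node d (S = 94.5): continuation = 1/1.01·[0.3667·17.5201 + 0.6333·44.9500] = 34.5469; exercise value = 35.5000 > continuation, so V_d = 35.5000 (exercise)
Node 0 (S = 105): continuation = 1/1.01·[0.3667·10.9862 + 0.6333·35.5000] = 26.2491; exercise value = 25.0000 ≤ continuation, so V_0 = 26.2491

$26.25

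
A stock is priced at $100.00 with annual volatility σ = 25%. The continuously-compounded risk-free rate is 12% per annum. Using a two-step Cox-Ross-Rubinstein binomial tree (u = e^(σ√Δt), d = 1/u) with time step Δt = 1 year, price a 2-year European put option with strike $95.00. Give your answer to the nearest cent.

$2.59

CRR parameters: u = e^(σ√Δt) = e^(0.25·√1) = 1.2840, d = 1/u = 0.7788
Per-period rate: rΔt = 0.12·1 = 0.12, so R = e^0.12 = 1.1275
Risk-neutral probability p = (e^0.12 − 0.7788)/(1.2840 − 0.7788) = 0.3487/0.5052 = 0.6902
Terminal stock prices: S_uu = 164.9, S_ud = 100, S_dd = 60.65
Terminal payoffs (K − S): max(-69.87, 0) = 0, max(-5, 0) = 0, max(34.35, 0) = 34.35
Node u (S = 128.4): V_u = e^(−0.12)·[0.6902·0.0000 + 0.3098·0.0000] = 0.0000
Node d (S = 77.88): V_d = e^(−0.12)·[0.6902·0.0000 + 0.3098·34.3469] = 9.4380
Node 0 (S = 100): V_0 = e^(−0.12)·[0.6902·0.0000 + 0.3098·9.4380] = 2.5934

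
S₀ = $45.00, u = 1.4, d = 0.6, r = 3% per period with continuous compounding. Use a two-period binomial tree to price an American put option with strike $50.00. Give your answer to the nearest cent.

Risk-neutral probability p = (e^0.03 − 0.6)/(1.4 − 0.6) = 0.4305/0.8000 = 0.5381
Terminal stock prices: S_uu = 88.2, S_ud = 37.8, S_dd = 16.2
Terminal payoffs (K − S): max(-38.2, 0) = 0, max(12.2, 0) = 12.2, max(33.8, 0) = 33.8
Node u (S = 63): continuation = e^(−0.03)·[0.5381·0.0000 + 0.4619·12.2000] = 5.4690; exercise value = 0.0000 ≤ continuation, so V_u = 5.4690
Node d (S = 27): continuation = e^(−0.03)·[0.5381·12.2000 + 0.4619·33.8000] = 21.5223; exercise value = 23.0000 > continuation, so V_d = 23.0000 (exercise)
Node 0 (S = 45): continuation = e^(−0.03)·[0.5381·5.4690 + 0.4619·23.0000] = 13.1662; exercise value = 5.0000 ≤ continuation, so V_0 = 13.1662

$13.17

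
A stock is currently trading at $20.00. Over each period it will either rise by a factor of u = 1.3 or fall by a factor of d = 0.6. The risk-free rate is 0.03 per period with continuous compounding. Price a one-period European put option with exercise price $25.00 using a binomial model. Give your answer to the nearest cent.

$4.86

Risk-neutral probability p = (e^0.03 − 0.6)/(1.3 − 0.6) = 0.4305/0.7000 = 0.6149
Terminal stock prices: S_u = 26, S_d = 12
Terminal payoffs (K − S): max(-1, 0) = 0, max(13, 0) = 13
Node 0 (S = 20): V_0 = e^(−0.03)·[0.6149·0.0000 + 0.3851·13.0000] = 4.8579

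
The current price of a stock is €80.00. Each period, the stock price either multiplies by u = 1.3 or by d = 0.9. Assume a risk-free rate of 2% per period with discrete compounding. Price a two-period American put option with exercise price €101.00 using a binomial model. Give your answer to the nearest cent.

Risk-neutral probability p = (1 + 0.02 − 0.9)/(1.3 − 0.9) = 0.1200/0.4000 = 0.3000
Terminal stock prices: S_uu = 135.2, S_ud = 93.6, S_dd = 64.8
Terminal payoffs (K − S): max(-34.2, 0) = 0, max(7.4, 0) = 7.4, max(36.2, 0) = 36.2
Node u (S = 104): continuation = 1/1.02·[0.3000·0.0000 + 0.7000·7.4000] = 5.0784; exercise value = 0.0000 ≤ continuation, so V_u = 5.0784
Node d (S = 72): continuation = 1/1.02·[0.3000·7.4000 + 0.7000·36.2000] = 27.0196; exercise value = 29.0000 > continuation, so V_d = 29.0000 (exercise)
Node 0 (S = 80): continuation = 1/1.02·[0.3000·5.0784 + 0.7000·29.0000] = 21.3956; exercise value = 21.0000 ≤ continuation, so V_0 = 21.3956

€21.40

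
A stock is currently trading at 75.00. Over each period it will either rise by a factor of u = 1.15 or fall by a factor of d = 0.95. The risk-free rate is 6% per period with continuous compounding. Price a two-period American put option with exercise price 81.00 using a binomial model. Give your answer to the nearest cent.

6.00

Risk-neutral probability p = (e^0.06 − 0.95)/(1.15 − 0.95) = 0.1118/0.2000 = 0.5592
Terminal stock prices: S_uu = 99.19, S_ud = 81.94, S_dd = 67.69
Terminal payoffs (K − S): max(-18.19, 0) = 0, max(-0.9375, 0) = 0, max(13.31, 0) = 13.31
Node u (S = 86.25): continuation = e^(−0.06)·[0.5592·0.0000 + 0.4408·0.0000] = 0.0000; exercise value = 0.0000 ≤ continuation, so V_u = 0.0000
Node d (S = 71.25): continuation = e^(−0.06)·[0.5592·0.0000 + 0.4408·13.3125] = 5.5266; exercise value = 9.7500 > continuation, so V_d = 9.7500 (exercise)
Node 0 (S = 75): continuation = e^(−0.06)·[0.5592·0.0000 + 0.4408·9.7500] = 4.0477; exercise value = 6.0000 > continuation, so V_0 = 6.0000 (exercise)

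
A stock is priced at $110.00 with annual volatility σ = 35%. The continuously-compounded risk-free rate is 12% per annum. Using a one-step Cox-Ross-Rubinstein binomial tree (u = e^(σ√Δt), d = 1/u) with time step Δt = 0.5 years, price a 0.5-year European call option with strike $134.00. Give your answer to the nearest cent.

$3.65

CRR parameters: u = e^(σ√Δt) = e^(0.35·√0.5) = 1.2808, d = 1/u = 0.7808
Per-period rate: rΔt = 0.12·0.5 = 0.06, so R = e^0.06 = 1.0618
Risk-neutral probability p = (e^0.06 − 0.7808)/(1.2808 − 0.7808) = 0.2811/0.5000 = 0.5621
Terminal stock prices: S_u = 140.9, S_d = 85.88
Terminal payoffs (S − K): max(6.888, 0) = 6.888, max(-48.12, 0) = 0
Node 0 (S = 110): V_0 = e^(−0.06)·[0.5621·6.8884 + 0.4379·0.0000] = 3.6465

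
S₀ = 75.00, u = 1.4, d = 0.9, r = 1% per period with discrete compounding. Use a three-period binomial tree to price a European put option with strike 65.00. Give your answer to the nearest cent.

Risk-neutral probability p = (1 + 0.01 − 0.9)/(1.4 − 0.9) = 0.1100/0.5000 = 0.2200
Terminal stock prices: S_uuu = 205.8, S_uud = 132.3, S_udd = 85.05, S_ddd = 54.68
Terminal payoffs (K − S): max(-140.8, 0) = 0, max(-67.3, 0) = 0, max(-20.05, 0) = 0, max(10.32, 0) = 10.32
Node uu (S = 147): V_uu = 1/1.01·[0.2200·0.0000 + 0.7800·0.0000] = 0.0000
Node ud (S = 94.5): V_ud = 1/1.01·[0.2200·0.0000 + 0.7800·0.0000] = 0.0000
Node dd (S = 60.75): V_dd = 1/1.01·[0.2200·0.0000 + 0.7800·10.3250] = 7.9738
Node u (S = 105): V_u = 1/1.01·[0.2200·0.0000 + 0.7800·0.0000] = 0.0000
Node d (S = 67.5): V_d = 1/1.01·[0.2200·0.0000 + 0.7800·7.9738] = 6.1580
Node 0 (S = 75): V_0 = 1/1.01·[0.2200·0.0000 + 0.7800·6.1580] = 4.7556

4.76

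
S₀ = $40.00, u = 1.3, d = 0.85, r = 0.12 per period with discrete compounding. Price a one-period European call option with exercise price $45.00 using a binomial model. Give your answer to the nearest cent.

$3.75

Risk-neutral probability p = (1 + 0.12 − 0.85)/(1.3 − 0.85) = 0.2700/0.4500 = 0.6000
Terminal stock prices: S_u = 52, S_d = 34
Terminal payoffs (S − K): max(7, 0) = 7, max(-11, 0) = 0
Node 0 (S = 40): V_0 = 1/1.12·[0.6000·7.0000 + 0.4000·0.0000] = 3.7500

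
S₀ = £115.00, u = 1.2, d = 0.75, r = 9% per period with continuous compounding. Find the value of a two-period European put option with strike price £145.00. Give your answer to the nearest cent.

£16.18

Risk-neutral probability p = (e^0.09 − 0.75)/(1.2 − 0.75) = 0.3442/0.4500 = 0.7648
Terminal stock prices: S_uu = 165.6, S_ud = 103.5, S_dd = 64.69
Terminal payoffs (K − S): max(-20.6, 0) = 0, max(41.5, 0) = 41.5, max(80.31, 0) = 80.31
Node u (S = 138): V_u = e^(−0.09)·[0.7648·0.0000 + 0.2352·41.5000] = 8.9195
Node d (S = 86.25): V_d = e^(−0.09)·[0.7648·41.5000 + 0.2352·80.3125] = 46.2700
Node 0 (S = 115): V_0 = e^(−0.09)·[0.7648·8.9195 + 0.2352·46.2700] = 16.1795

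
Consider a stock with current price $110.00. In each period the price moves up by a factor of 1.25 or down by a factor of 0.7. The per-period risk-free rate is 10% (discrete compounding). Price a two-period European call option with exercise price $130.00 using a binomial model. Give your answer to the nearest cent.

Risk-neutral probability p = (1 + 0.1 − 0.7)/(1.25 − 0.7) = 0.4000/0.5500 = 0.7273
Terminal stock prices: S_uu = 171.9, S_ud = 96.25, S_dd = 53.9
Terminal payoffs (S − K): max(41.88, 0) = 41.88, max(-33.75, 0) = 0, max(-76.1, 0) = 0
Node u (S = 137.5): V_u = 1/1.1·[0.7273·41.8750 + 0.2727·0.0000] = 27.6860
Node d (S = 77): V_d = 1/1.1·[0.7273·0.0000 + 0.2727·0.0000] = 0.0000
Node 0 (S = 110): V_0 = 1/1.1·[0.7273·27.6860 + 0.2727·0.0000] = 18.3048

$18.30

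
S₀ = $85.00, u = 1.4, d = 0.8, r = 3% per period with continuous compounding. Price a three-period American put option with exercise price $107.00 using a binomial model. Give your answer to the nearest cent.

Risk-neutral probability p = (e^0.03 − 0.8)/(1.4 − 0.8) = 0.2305/0.6000 = 0.3841
Terminal stock prices: S_uuu = 233.2, S_uud = 133.3, S_udd = 76.16, S_ddd = 43.52
Terminal payoffs (K − S): max(-126.2, 0) = 0, max(-26.28, 0) = 0, max(30.84, 0) = 30.84, max(63.48, 0) = 63.48
Node uu (S = 166.6): continuation = e^(−0.03)·[0.3841·0.0000 + 0.6159·0.0000] = 0.0000; exercise value = 0.0000 ≤ continuation, so V_uu = 0.0000
Node ud (S = 95.2): continuation = e^(−0.03)·[0.3841·0.0000 + 0.6159·30.8400] = 18.4333; exercise value = 11.8000 ≤ continuation, so V_ud = 18.4333
Node dd (S = 54.4): continuation = e^(−0.03)·[0.3841·30.8400 + 0.6159·63.4800] = 49.4377; exercise value = 52.6000 > continuation, so V_dd = 52.6000 (exercise)
Node u (S = 119): continuation = e^(−0.03)·[0.3841·0.0000 + 0.6159·18.4333] = 11.0177; exercise value = 0.0000 ≤ continuation, so V_u = 11.0177
Node d (S = 68): continuation = e^(−0.03)·[0.3841·18.4333 + 0.6159·52.6000] = 38.3101; exercise value = 39.0000 > continuation, so V_d = 39.0000 (exercise)
Node 0 (S = 85): continuation = e^(−0.03)·[0.3841·11.0177 + 0.6159·39.0000] = 27.4173; exercise value = 22.0000 ≤ continuation, so V_0 = 27.4173

$27.42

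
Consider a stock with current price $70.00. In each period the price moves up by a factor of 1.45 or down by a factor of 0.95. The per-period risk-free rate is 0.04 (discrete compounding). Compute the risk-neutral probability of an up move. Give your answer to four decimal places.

Risk-neutral probability p = (1 + 0.04 − 0.95)/(1.45 − 0.95) = 0.0900/0.5000 = 0.1800

p = 0.1800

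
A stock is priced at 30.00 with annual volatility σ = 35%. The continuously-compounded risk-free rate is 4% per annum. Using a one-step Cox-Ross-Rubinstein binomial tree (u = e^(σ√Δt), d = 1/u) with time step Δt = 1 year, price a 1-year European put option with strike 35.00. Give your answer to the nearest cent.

7.05

CRR parameters: u = e^(σ√Δt) = e^(0.35·√1) = 1.4191, d = 1/u = 0.7047
Per-period rate: rΔt = 0.04·1 = 0.04, so R = e^0.04 = 1.0408
Risk-neutral probability p = (e^0.04 − 0.7047)/(1.4191 − 0.7047) = 0.3361/0.7144 = 0.4705
Terminal stock prices: S_u = 42.57, S_d = 21.14
Terminal payoffs (K − S): max(-7.572, 0) = 0, max(13.86, 0) = 13.86
Node 0 (S = 30): V_0 = e^(−0.04)·[0.4705·0.0000 + 0.5295·13.8594] = 7.0506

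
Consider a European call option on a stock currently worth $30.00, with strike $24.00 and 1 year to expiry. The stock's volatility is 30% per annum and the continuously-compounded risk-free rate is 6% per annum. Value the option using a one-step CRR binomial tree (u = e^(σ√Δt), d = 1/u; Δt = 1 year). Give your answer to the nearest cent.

$8.19

CRR parameters: u = e^(σ√Δt) = e^(0.3·√1) = 1.3499, d = 1/u = 0.7408
Per-period rate: rΔt = 0.06·1 = 0.06, so R = e^0.06 = 1.0618
Risk-neutral probability p = (e^0.06 − 0.7408)/(1.3499 − 0.7408) = 0.3210/0.6090 = 0.5271
Terminal stock prices: S_u = 40.5, S_d = 22.22
Terminal payoffs (S − K): max(16.5, 0) = 16.5, max(-1.775, 0) = 0
Node 0 (S = 30): V_0 = e^(−0.06)·[0.5271·16.4958 + 0.4729·0.0000] = 8.1884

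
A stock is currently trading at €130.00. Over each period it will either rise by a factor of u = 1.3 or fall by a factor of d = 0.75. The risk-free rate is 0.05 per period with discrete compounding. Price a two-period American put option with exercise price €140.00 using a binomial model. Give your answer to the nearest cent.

€21.38

Risk-neutral probability p = (1 + 0.05 − 0.75)/(1.3 − 0.75) = 0.3000/0.5500 = 0.5455
Terminal stock prices: S_uu = 219.7, S_ud = 126.8, S_dd = 73.12
Terminal payoffs (K − S): max(-79.7, 0) = 0, max(13.25, 0) = 13.25, max(66.88, 0) = 66.88
Node u (S = 169): continuation = 1/1.05·[0.5455·0.0000 + 0.4545·13.2500] = 5.7359; exercise value = 0.0000 ≤ continuation, so V_u = 5.7359
Node d (S = 97.5): continuation = 1/1.05·[0.5455·13.2500 + 0.4545·66.8750] = 35.8333; exercise value = 42.5000 > continuation, so V_d = 42.5000 (exercise)
Node 0 (S = 130): continuation = 1/1.05·[0.5455·5.7359 + 0.4545·42.5000] = 21.3780; exercise value = 10.0000 ≤ continuation, so V_0 = 21.3780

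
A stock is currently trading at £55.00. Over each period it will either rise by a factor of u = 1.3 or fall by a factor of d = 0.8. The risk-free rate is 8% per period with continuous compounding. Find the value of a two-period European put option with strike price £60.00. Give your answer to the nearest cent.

£5.14

Risk-neutral probability p = (e^0.08 − 0.8)/(1.3 − 0.8) = 0.2833/0.5000 = 0.5666
Terminal stock prices: S_uu = 92.95, S_ud = 57.2, S_dd = 35.2
Terminal payoffs (K − S): max(-32.95, 0) = 0, max(2.8, 0) = 2.8, max(24.8, 0) = 24.8
Node u (S = 71.5): V_u = e^(−0.08)·[0.5666·0.0000 + 0.4334·2.8000] = 1.1203
Node d (S = 44): V_d = e^(−0.08)·[0.5666·2.8000 + 0.4334·24.8000] = 11.3870
Node 0 (S = 55): V_0 = e^(−0.08)·[0.5666·1.1203 + 0.4334·11.3870] = 5.1419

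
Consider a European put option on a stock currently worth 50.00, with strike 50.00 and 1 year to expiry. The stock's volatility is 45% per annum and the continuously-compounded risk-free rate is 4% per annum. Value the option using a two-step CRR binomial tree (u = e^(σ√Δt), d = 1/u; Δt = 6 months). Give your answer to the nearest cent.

6.78

CRR parameters: u = e^(σ√Δt) = e^(0.45·√0.5) = 1.3746, d = 1/u = 0.7275
Per-period rate: rΔt = 0.04·0.5 = 0.02, so R = e^0.02 = 1.0202
Risk-neutral probability p = (e^0.02 − 0.7275)/(1.3746 − 0.7275) = 0.2927/0.6472 = 0.4523
Terminal stock prices: S_uu = 94.48, S_ud = 50, S_dd = 26.46
Terminal payoffs (K − S): max(-44.48, 0) = 0, max(0, 0) = 0, max(23.54, 0) = 23.54
Node u (S = 68.73): V_u = e^(−0.02)·[0.4523·0.0000 + 0.5477·0.0000] = 0.0000
Node d (S = 36.37): V_d = e^(−0.02)·[0.4523·0.0000 + 0.5477·23.5402] = 12.6370
Node 0 (S = 50): V_0 = e^(−0.02)·[0.4523·0.0000 + 0.5477·12.6370] = 6.7839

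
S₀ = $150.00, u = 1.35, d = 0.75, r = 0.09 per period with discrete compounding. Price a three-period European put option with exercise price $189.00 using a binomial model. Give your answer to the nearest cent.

Risk-neutral probability p = (1 + 0.09 − 0.75)/(1.35 − 0.75) = 0.3400/0.6000 = 0.5667
Terminal stock prices: S_uuu = 369.1, S_uud = 205, S_udd = 113.9, S_ddd = 63.28
Terminal payoffs (K − S): max(-180.1, 0) = 0, max(-16.03, 0) = 0, max(75.09, 0) = 75.09, max(125.7, 0) = 125.7
Node uu (S = 273.4): V_uu = 1/1.09·[0.5667·0.0000 + 0.4333·0.0000] = 0.0000
Node ud (S = 151.9): V_ud = 1/1.09·[0.5667·0.0000 + 0.4333·75.0938] = 29.8538
Node dd (S = 84.38): V_dd = 1/1.09·[0.5667·75.0938 + 0.4333·125.7188] = 89.0195
Node u (S = 202.5): V_u = 1/1.09·[0.5667·0.0000 + 0.4333·29.8538] = 11.8685
Node d (S = 112.5): V_d = 1/1.09·[0.5667·29.8538 + 0.4333·89.0195] = 50.9103
Node 0 (S = 150): V_0 = 1/1.09·[0.5667·11.8685 + 0.4333·50.9103] = 26.4097

$26.41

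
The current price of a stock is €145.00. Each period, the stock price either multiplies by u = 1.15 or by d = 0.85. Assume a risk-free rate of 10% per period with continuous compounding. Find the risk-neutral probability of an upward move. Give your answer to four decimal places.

p = 0.8506

Risk-neutral probability p = (e^0.1 − 0.85)/(1.15 − 0.85) = 0.2552/0.3000 = 0.8506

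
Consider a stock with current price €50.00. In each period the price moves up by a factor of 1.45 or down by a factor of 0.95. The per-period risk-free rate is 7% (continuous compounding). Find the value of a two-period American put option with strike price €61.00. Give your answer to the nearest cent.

€11.00

Risk-neutral probability p = (e^0.07 − 0.95)/(1.45 − 0.95) = 0.1225/0.5000 = 0.2450
Terminal stock prices: S_uu = 105.1, S_ud = 68.88, S_dd = 45.12
Terminal payoffs (K − S): max(-44.12, 0) = 0, max(-7.875, 0) = 0, max(15.88, 0) = 15.88
Node u (S = 72.5): continuation = e^(−0.07)·[0.2450·0.0000 + 0.7550·0.0000] = 0.0000; exercise value = 0.0000 ≤ continuation, so V_u = 0.0000
Node d (S = 47.5): continuation = e^(−0.07)·[0.2450·0.0000 + 0.7550·15.8750] = 11.1751; exercise value = 13.5000 > continuation, so V_d = 13.5000 (exercise)
Node 0 (S = 50): continuation = e^(−0.07)·[0.2450·0.0000 + 0.7550·13.5000] = 9.5032; exercise value = 11.0000 > continuation, so V_0 = 11.0000 (exercise)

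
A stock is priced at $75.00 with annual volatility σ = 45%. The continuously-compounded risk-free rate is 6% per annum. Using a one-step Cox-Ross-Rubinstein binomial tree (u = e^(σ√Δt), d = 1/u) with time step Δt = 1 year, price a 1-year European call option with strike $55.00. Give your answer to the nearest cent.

$26.88

CRR parameters: u = e^(σ√Δt) = e^(0.45·√1) = 1.5683, d = 1/u = 0.6376
Per-period rate: rΔt = 0.06·1 = 0.06, so R = e^0.06 = 1.0618
Risk-neutral probability p = (e^0.06 − 0.6376)/(1.5683 − 0.6376) = 0.4242/0.9307 = 0.4558
Terminal stock prices: S_u = 117.6, S_d = 47.82
Terminal payoffs (S − K): max(62.62, 0) = 62.62, max(-7.178, 0) = 0
Node 0 (S = 75): V_0 = e^(−0.06)·[0.4558·62.6234 + 0.5442·0.0000] = 26.8817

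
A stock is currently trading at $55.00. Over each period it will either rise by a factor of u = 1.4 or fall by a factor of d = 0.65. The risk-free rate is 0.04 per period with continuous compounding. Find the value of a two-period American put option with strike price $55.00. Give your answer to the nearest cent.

$10.00

Risk-neutral probability p = (e^0.04 − 0.65)/(1.4 − 0.65) = 0.3908/0.7500 = 0.5211
Terminal stock prices: S_uu = 107.8, S_ud = 50.05, S_dd = 23.24
Terminal payoffs (K − S): max(-52.8, 0) = 0, max(4.95, 0) = 4.95, max(31.76, 0) = 31.76
Node u (S = 77): continuation = e^(−0.04)·[0.5211·0.0000 + 0.4789·4.9500] = 2.2777; exercise value = 0.0000 ≤ continuation, so V_u = 2.2777
Node d (S = 35.75): continuation = e^(−0.04)·[0.5211·4.9500 + 0.4789·31.7625] = 17.0934; exercise value = 19.2500 > continuation, so V_d = 19.2500 (exercise)
Node 0 (S = 55): continuation = e^(−0.04)·[0.5211·2.2777 + 0.4789·19.2500] = 9.9980; exercise value = 0.0000 ≤ continuation, so V_0 = 9.9980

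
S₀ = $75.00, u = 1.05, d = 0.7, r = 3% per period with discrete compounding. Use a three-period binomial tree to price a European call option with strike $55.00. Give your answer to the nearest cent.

$24.81

Risk-neutral probability p = (1 + 0.03 − 0.7)/(1.05 − 0.7) = 0.3300/0.3500 = 0.9429
Terminal stock prices: S_uuu = 86.82, S_uud = 57.88, S_udd = 38.59, S_ddd = 25.72
Terminal payoffs (S − K): max(31.82, 0) = 31.82, max(2.881, 0) = 2.881, max(-16.41, 0) = 0, max(-29.28, 0) = 0
Node uu (S = 82.69): V_uu = 1/1.03·[0.9429·31.8219 + 0.0571·2.8812] = 29.2894
Node ud (S = 55.12): V_ud = 1/1.03·[0.9429·2.8812 + 0.0571·0.0000] = 2.6375
Node dd (S = 36.75): V_dd = 1/1.03·[0.9429·0.0000 + 0.0571·0.0000] = 0.0000
Node u (S = 78.75): V_u = 1/1.03·[0.9429·29.2894 + 0.0571·2.6375] = 26.9577
Node d (S = 52.5): V_d = 1/1.03·[0.9429·2.6375 + 0.0571·0.0000] = 2.4143
Node 0 (S = 75): V_0 = 1/1.03·[0.9429·26.9577 + 0.0571·2.4143] = 24.8109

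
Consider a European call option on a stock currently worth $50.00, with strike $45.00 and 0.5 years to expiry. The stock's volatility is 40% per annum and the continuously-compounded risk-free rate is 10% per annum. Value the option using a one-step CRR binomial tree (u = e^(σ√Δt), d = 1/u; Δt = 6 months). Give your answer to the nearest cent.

$10.54

CRR parameters: u = e^(σ√Δt) = e^(0.4·√0.5) = 1.3269, d = 1/u = 0.7536
Per-period rate: rΔt = 0.1·0.5 = 0.05, so R = e^0.05 = 1.0513
Risk-neutral probability p = (e^0.05 − 0.7536)/(1.3269 − 0.7536) = 0.2976/0.5733 = 0.5192
Terminal stock prices: S_u = 66.34, S_d = 37.68
Terminal payoffs (S − K): max(21.34, 0) = 21.34, max(-7.318, 0) = 0
Node 0 (S = 50): V_0 = e^(−0.05)·[0.5192·21.3448 + 0.4808·0.0000] = 10.5416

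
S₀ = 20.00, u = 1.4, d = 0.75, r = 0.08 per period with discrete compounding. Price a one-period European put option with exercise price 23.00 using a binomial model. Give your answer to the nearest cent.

3.65

Risk-neutral probability p = (1 + 0.08 − 0.75)/(1.4 − 0.75) = 0.3300/0.6500 = 0.5077
Terminal stock prices: S_u = 28, S_d = 15
Terminal payoffs (K − S): max(-5, 0) = 0, max(8, 0) = 8
Node 0 (S = 20): V_0 = 1/1.08·[0.5077·0.0000 + 0.4923·8.0000] = 3.6467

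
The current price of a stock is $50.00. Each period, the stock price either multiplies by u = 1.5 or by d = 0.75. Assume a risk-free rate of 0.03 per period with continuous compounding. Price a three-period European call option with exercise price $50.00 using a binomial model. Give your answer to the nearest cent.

Risk-neutral probability p = (e^0.03 − 0.75)/(1.5 − 0.75) = 0.2805/0.7500 = 0.3739
Terminal stock prices: S_uuu = 168.8, S_uud = 84.38, S_udd = 42.19, S_ddd = 21.09
Terminal payoffs (S − K): max(118.8, 0) = 118.8, max(34.38, 0) = 34.38, max(-7.812, 0) = 0, max(-28.91, 0) = 0
Node uu (S = 112.5): V_uu = e^(−0.03)·[0.3739·118.7500 + 0.6261·34.3750] = 63.9777
Node ud (S = 56.25): V_ud = e^(−0.03)·[0.3739·34.3750 + 0.6261·0.0000] = 12.4743
Node dd (S = 28.12): V_dd = e^(−0.03)·[0.3739·0.0000 + 0.6261·0.0000] = 0.0000
Node u (S = 75): V_u = e^(−0.03)·[0.3739·63.9777 + 0.6261·12.4743] = 30.7956
Node d (S = 37.5): V_d = e^(−0.03)·[0.3739·12.4743 + 0.6261·0.0000] = 4.5268
Node 0 (S = 50): V_0 = e^(−0.03)·[0.3739·30.7956 + 0.6261·4.5268] = 13.9256

$13.93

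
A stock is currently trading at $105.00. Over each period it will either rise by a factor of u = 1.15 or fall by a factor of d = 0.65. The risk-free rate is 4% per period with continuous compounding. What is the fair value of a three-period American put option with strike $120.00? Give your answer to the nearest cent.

Risk-neutral probability p = (e^0.04 − 0.65)/(1.15 − 0.65) = 0.3908/0.5000 = 0.7816
Terminal stock prices: S_uuu = 159.7, S_uud = 90.26, S_udd = 51.02, S_ddd = 28.84
Terminal payoffs (K − S): max(-39.69, 0) = 0, max(29.74, 0) = 29.74, max(68.98, 0) = 68.98, max(91.16, 0) = 91.16
Node uu (S = 138.9): continuation = e^(−0.04)·[0.7816·0.0000 + 0.2184·29.7394] = 6.2398; exercise value = 0.0000 ≤ continuation, so V_uu = 6.2398
Node ud (S = 78.49): continuation = e^(−0.04)·[0.7816·29.7394 + 0.2184·68.9831] = 36.8072; exercise value = 41.5125 > continuation, so V_ud = 41.5125 (exercise)
Node dd (S = 44.36): continuation = e^(−0.04)·[0.7816·68.9831 + 0.2184·91.1644] = 70.9322; exercise value = 75.6375 > continuation, so V_dd = 75.6375 (exercise)
Node u (S = 120.7): continuation = e^(−0.04)·[0.7816·6.2398 + 0.2184·41.5125] = 13.3959; exercise value = 0.0000 ≤ continuation, so V_u = 13.3959
Node d (S = 68.25): continuation = e^(−0.04)·[0.7816·41.5125 + 0.2184·75.6375] = 47.0447; exercise value = 51.7500 > continuation, so V_d = 51.7500 (exercise)
Node 0 (S = 105): continuation = e^(−0.04)·[0.7816·13.3959 + 0.2184·51.7500] = 20.9179; exercise value = 15.0000 ≤ continuation, so V_0 = 20.9179

$20.92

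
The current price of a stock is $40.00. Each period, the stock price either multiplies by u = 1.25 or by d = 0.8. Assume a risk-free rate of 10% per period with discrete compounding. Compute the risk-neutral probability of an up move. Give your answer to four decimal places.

Risk-neutral probability p = (1 + 0.1 − 0.8)/(1.25 − 0.8) = 0.3000/0.4500 = 0.6667

p = 0.6667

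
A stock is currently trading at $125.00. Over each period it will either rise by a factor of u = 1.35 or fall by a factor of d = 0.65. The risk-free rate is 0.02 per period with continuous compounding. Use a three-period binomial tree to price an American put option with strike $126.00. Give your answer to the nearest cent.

$27.70

Risk-neutral probability p = (e^0.02 − 0.65)/(1.35 − 0.65) = 0.3702/0.7000 = 0.5289
Terminal stock prices: S_uuu = 307.5, S_uud = 148.1, S_udd = 71.3, S_ddd = 34.33
Terminal payoffs (K − S): max(-181.5, 0) = 0, max(-22.08, 0) = 0, max(54.7, 0) = 54.7, max(91.67, 0) = 91.67
Node uu (S = 227.8): continuation = e^(−0.02)·[0.5289·0.0000 + 0.4711·0.0000] = 0.0000; exercise value = 0.0000 ≤ continuation, so V_uu = 0.0000
Node ud (S = 109.7): continuation = e^(−0.02)·[0.5289·0.0000 + 0.4711·54.7031] = 25.2625; exercise value = 16.3125 ≤ continuation, so V_ud = 25.2625
Node dd (S = 52.81): continuation = e^(−0.02)·[0.5289·54.7031 + 0.4711·91.6719] = 70.6925; exercise value = 73.1875 > continuation, so V_dd = 73.1875 (exercise)
Node u (S = 168.8): continuation = e^(−0.02)·[0.5289·0.0000 + 0.4711·25.2625] = 11.6665; exercise value = 0.0000 ≤ continuation, so V_u = 11.6665
Node d (S = 81.25): continuation = e^(−0.02)·[0.5289·25.2625 + 0.4711·73.1875] = 46.8946; exercise value = 44.7500 ≤ continuation, so V_d = 46.8946
Node 0 (S = 125): continuation = e^(−0.02)·[0.5289·11.6665 + 0.4711·46.8946] = 27.7043; exercise value = 1.0000 ≤ continuation, so V_0 = 27.7043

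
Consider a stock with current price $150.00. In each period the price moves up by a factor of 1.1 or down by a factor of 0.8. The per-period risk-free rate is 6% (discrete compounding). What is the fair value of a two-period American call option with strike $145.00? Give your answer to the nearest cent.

$24.40

Risk-neutral probability p = (1 + 0.06 − 0.8)/(1.1 − 0.8) = 0.2600/0.3000 = 0.8667
Terminal stock prices: S_uu = 181.5, S_ud = 132, S_dd = 96
Terminal payoffs (S − K): max(36.5, 0) = 36.5, max(-13, 0) = 0, max(-49, 0) = 0
Node u (S = 165): continuation = 1/1.06·[0.8667·36.5000 + 0.1333·0.0000] = 29.8428; exercise value = 20.0000 ≤ continuation, so V_u = 29.8428
Node d (S = 120): continuation = 1/1.06·[0.8667·0.0000 + 0.1333·0.0000] = 0.0000; exercise value = 0.0000 ≤ continuation, so V_d = 0.0000
Node 0 (S = 150): continuation = 1/1.06·[0.8667·29.8428 + 0.1333·0.0000] = 24.3997; exercise value = 5.0000 ≤ continuation, so V_0 = 24.3997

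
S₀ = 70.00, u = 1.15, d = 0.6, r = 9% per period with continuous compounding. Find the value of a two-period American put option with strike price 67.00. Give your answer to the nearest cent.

3.74

Risk-neutral probability p = (e^0.09 − 0.6)/(1.15 − 0.6) = 0.4942/0.5500 = 0.8985
Terminal stock prices: S_uu = 92.57, S_ud = 48.3, S_dd = 25.2
Terminal payoffs (K − S): max(-25.57, 0) = 0, max(18.7, 0) = 18.7, max(41.8, 0) = 41.8
Node u (S = 80.5): continuation = e^(−0.09)·[0.8985·0.0000 + 0.1015·18.7000] = 1.7347; exercise value = 0.0000 ≤ continuation, so V_u = 1.7347
Node d (S = 42): continuation = e^(−0.09)·[0.8985·18.7000 + 0.1015·41.8000] = 19.2334; exercise value = 25.0000 > continuation, so V_d = 25.0000 (exercise)
Node 0 (S = 70): continuation = e^(−0.09)·[0.8985·1.7347 + 0.1015·25.0000] = 3.7436; exercise value = 0.0000 ≤ continuation, so V_0 = 3.7436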